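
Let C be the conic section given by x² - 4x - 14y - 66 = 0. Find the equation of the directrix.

Only x is squared. Complete the square in x: (x - 2)² = 14(y + 5).
Vertex (2, -5); 4p = 14 so p = 7/2. Opens up.
Directrix is the horizontal line y = k − p = -5 − (7/2) = -17/2.

y = -17/2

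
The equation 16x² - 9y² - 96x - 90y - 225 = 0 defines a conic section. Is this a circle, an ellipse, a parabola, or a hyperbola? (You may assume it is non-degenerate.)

hyperbola

No xy term. Coefficients of x² and y² are A = 16, C = -9.
A and C have opposite signs ⇒ hyperbola.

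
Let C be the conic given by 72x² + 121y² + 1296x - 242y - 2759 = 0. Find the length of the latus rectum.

144/11

Group: 72(x² + 18x) + 121(y² - 2y) = 2759
72(x + 9)² + 121(y - 1)² = 2759 + 5832 + 121 = 8712
Dividing both sides by 8712: (x + 9)²/121 + (y - 1)²/72 = 1
Ellipse, center (-9, 1), major axis horizontal; a² = 121, b² = 72.
Latus rectum length = 2b²/a = 2·72/11 = 144/11.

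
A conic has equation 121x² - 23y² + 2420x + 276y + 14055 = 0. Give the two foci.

(-10, -6) and (-10, 18)

Rearranging, 121(x² + 20x) -23(y² - 12y) = -14055.
Completing the square gives 121(x + 10)² -23(y - 6)² = -14055 + 12100 - 828 = -2783.
Dividing both sides by -2783: (y - 6)²/121 - (x + 10)²/23 = 1
Hyperbola, center (-10, 6), transverse axis vertical; a² = 121, b² = 23.
c² = a² + b² = 121 + 23 = 144, so c = 12.
Foci lie on the vertical axis through the center: (h, k ± c).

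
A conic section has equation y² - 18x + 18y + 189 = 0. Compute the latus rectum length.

Only y is squared. Complete the square in y: (y + 9)² = 18(x - 6).
Vertex (6, -9); 4p = 18 so p = 9/2. Opens right.
Latus rectum length = |4p| = 18.

18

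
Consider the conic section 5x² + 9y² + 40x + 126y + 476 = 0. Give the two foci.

Group: 5(x² + 8x) + 9(y² + 14y) = -476
Complete the square: 5(x + 4)² + 9(y + 7)² = -476 + 80 + 441 = 45
Divide through by 45 to get (x + 4)²/9 + (y + 7)²/5 = 1.
Ellipse, center (-4, -7), major axis horizontal; a² = 9, b² = 5.
c² = a² - b² = 9 - 5 = 4, so c = 2.
Foci lie on the horizontal axis through the center: (h ± c, k).

(-6, -7) and (-2, -7)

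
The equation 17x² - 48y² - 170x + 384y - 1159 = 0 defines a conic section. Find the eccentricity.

Collect terms: 17(x² - 10x) -48(y² - 8y) = 1159
17(x - 5)² -48(y - 4)² = 1159 + 425 - 768 = 816
Dividing both sides by 816: (x - 5)²/48 - (y - 4)²/17 = 1
Hyperbola, center (5, 4), transverse axis horizontal; a² = 48, b² = 17.
c² = a² + b² = 65, so c = √65.
e = c/a = √65/4√3 = √195/12.

e = √195/12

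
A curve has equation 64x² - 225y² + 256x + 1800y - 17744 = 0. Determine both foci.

Group the x- and y-terms: 64(x² + 4x) -225(y² - 8y) = 17744
Complete the square in x and y: 64(x + 2)² -225(y - 4)² = 17744 + 256 - 3600 = 14400
Divide through by 14400 to get (x + 2)²/225 - (y - 4)²/64 = 1.
Hyperbola, center (-2, 4), transverse axis horizontal; a² = 225, b² = 64.
c² = a² + b² = 225 + 64 = 289, so c = 17.
Foci lie on the horizontal axis through the center: (h ± c, k).

(-19, 4) and (15, 4)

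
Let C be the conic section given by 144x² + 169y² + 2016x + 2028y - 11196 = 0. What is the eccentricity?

144(x² + 14x) + 169(y² + 12y) = 11196
Complete the square: 144(x + 7)² + 169(y + 6)² = 11196 + 7056 + 6084 = 24336
Divide by 24336: (x + 7)²/169 + (y + 6)²/144 = 1
Ellipse, center (-7, -6), major axis horizontal; a² = 169, b² = 144.
c² = a² - b² = 25, so c = 5.
e = c/a = 5/13.

e = 5/13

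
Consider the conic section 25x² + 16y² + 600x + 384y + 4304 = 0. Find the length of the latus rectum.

64/5

25(x² + 24x) + 16(y² + 24y) = -4304
Complete the square: 25(x + 12)² + 16(y + 12)² = -4304 + 3600 + 2304 = 1600
Divide through by 1600 to get (x + 12)²/64 + (y + 12)²/100 = 1.
Ellipse, center (-12, -12), major axis vertical; a² = 100, b² = 64.
Latus rectum length = 2b²/a = 2·64/10 = 64/5.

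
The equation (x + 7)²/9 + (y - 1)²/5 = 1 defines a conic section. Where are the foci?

(-9, 1) and (-5, 1)

Center (-7, 1). The larger denominator 9 sits under the x-term, so the major axis is horizontal; a² = 9, b² = 5.
c² = a² - b² = 9 - 5 = 4, so c = 2.
Foci lie on the horizontal axis through the center: (h ± c, k).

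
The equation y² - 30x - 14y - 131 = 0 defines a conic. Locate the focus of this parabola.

(3/2, 7)

Only y is squared. Complete the square in y: (y - 7)² = 30(x + 6).
Vertex (-6, 7); 4p = 30 so p = 15/2. Opens right.
Focus is p units from the vertex along the axis: (h + p, k).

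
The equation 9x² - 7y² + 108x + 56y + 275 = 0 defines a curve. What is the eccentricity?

e = 4/3

Group the x- and y-terms: 9(x² + 12x) -7(y² - 8y) = -275
Completing the square gives 9(x + 6)² -7(y - 4)² = -275 + 324 - 112 = -63.
Divide by -63: (y - 4)²/9 - (x + 6)²/7 = 1
Hyperbola, center (-6, 4), transverse axis vertical; a² = 9, b² = 7.
c² = a² + b² = 16, so c = 4.
e = c/a = 4/3.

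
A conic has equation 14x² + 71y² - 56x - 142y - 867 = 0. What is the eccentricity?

e = √4047/71

Group the x- and y-terms: 14(x² - 4x) + 71(y² - 2y) = 867
Completing the square gives 14(x - 2)² + 71(y - 1)² = 867 + 56 + 71 = 994.
Dividing both sides by 994: (x - 2)²/71 + (y - 1)²/14 = 1
Ellipse, center (2, 1), major axis horizontal; a² = 71, b² = 14.
c² = a² - b² = 57, so c = √57.
e = c/a = √57/√71 = √4047/71.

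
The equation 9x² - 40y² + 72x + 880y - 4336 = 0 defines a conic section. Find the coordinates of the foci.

(-4, 4) and (-4, 18)

Group the x- and y-terms: 9(x² + 8x) -40(y² - 22y) = 4336
Complete the square in x and y: 9(x + 4)² -40(y - 11)² = 4336 + 144 - 4840 = -360
Divide through by -360 to get (y - 11)²/9 - (x + 4)²/40 = 1.
Hyperbola, center (-4, 11), transverse axis vertical; a² = 9, b² = 40.
c² = a² + b² = 9 + 40 = 49, so c = 7.
Foci lie on the vertical axis through the center: (h, k ± c).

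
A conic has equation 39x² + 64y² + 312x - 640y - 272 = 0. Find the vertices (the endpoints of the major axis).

(-12, 5) and (4, 5)

Group the x- and y-terms: 39(x² + 8x) + 64(y² - 10y) = 272
39(x + 4)² + 64(y - 5)² = 272 + 624 + 1600 = 2496
Dividing both sides by 2496: (x + 4)²/64 + (y - 5)²/39 = 1
Ellipse, center (-4, 5), major axis horizontal; a² = 64, b² = 39.
a = 8. Vertices at (h ± a, k).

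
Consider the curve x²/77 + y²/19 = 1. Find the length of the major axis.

2√77

Center (0, 0). The larger denominator 77 sits under the x-term, so the major axis is horizontal; a² = 77, b² = 19.
a² = 77 so a = √77; the major axis has length 2a = 2√77.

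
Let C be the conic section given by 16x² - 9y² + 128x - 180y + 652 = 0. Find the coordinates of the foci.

(-4, -25) and (-4, 5)

Rearranging, 16(x² + 8x) -9(y² + 20y) = -652.
Completing the square gives 16(x + 4)² -9(y + 10)² = -652 + 256 - 900 = -1296.
Dividing both sides by -1296: (y + 10)²/144 - (x + 4)²/81 = 1
Hyperbola, center (-4, -10), transverse axis vertical; a² = 144, b² = 81.
c² = a² + b² = 144 + 81 = 225, so c = 15.
Foci lie on the vertical axis through the center: (h, k ± c).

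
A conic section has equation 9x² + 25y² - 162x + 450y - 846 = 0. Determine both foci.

Rearranging, 9(x² - 18x) + 25(y² + 18y) = 846.
Complete the square: 9(x - 9)² + 25(y + 9)² = 846 + 729 + 2025 = 3600
Divide by 3600: (x - 9)²/400 + (y + 9)²/144 = 1
Ellipse, center (9, -9), major axis horizontal; a² = 400, b² = 144.
c² = a² - b² = 400 - 144 = 256, so c = 16.
Foci lie on the horizontal axis through the center: (h ± c, k).

(-7, -9) and (25, -9)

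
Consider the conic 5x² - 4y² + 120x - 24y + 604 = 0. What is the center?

(-12, -3)

Group the x- and y-terms: 5(x² + 24x) -4(y² + 6y) = -604
Complete the square: 5(x + 12)² -4(y + 3)² = -604 + 720 - 36 = 80
Divide by 80: (x + 12)²/16 - (y + 3)²/20 = 1
Hyperbola with center (-12, -3).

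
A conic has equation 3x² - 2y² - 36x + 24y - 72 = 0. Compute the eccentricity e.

Group: 3(x² - 12x) -2(y² - 12y) = 72
Completing the square gives 3(x - 6)² -2(y - 6)² = 72 + 108 - 72 = 108.
Divide through by 108 to get (x - 6)²/36 - (y - 6)²/54 = 1.
Hyperbola, center (6, 6), transverse axis horizontal; a² = 36, b² = 54.
c² = a² + b² = 90, so c = 3√10.
e = c/a = 3√10/6 = √10/2.

e = √10/2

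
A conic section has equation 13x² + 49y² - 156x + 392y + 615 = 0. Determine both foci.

13(x² - 12x) + 49(y² + 8y) = -615
Complete the square in x and y: 13(x - 6)² + 49(y + 4)² = -615 + 468 + 784 = 637
Divide by 637: (x - 6)²/49 + (y + 4)²/13 = 1
Ellipse, center (6, -4), major axis horizontal; a² = 49, b² = 13.
c² = a² - b² = 49 - 13 = 36, so c = 6.
Foci lie on the horizontal axis through the center: (h ± c, k).

(0, -4) and (12, -4)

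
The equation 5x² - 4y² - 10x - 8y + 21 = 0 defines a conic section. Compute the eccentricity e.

5(x² - 2x) -4(y² + 2y) = -21
5(x - 1)² -4(y + 1)² = -21 + 5 - 4 = -20
Dividing both sides by -20: (y + 1)²/5 - (x - 1)²/4 = 1
Hyperbola, center (1, -1), transverse axis vertical; a² = 5, b² = 4.
c² = a² + b² = 9, so c = 3.
e = c/a = 3/√5 = 3√5/5.

e = 3√5/5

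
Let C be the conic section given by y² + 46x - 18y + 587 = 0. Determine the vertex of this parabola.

(-11, 9)

Only y is squared. Complete the square in y: (y - 9)² = -46(x + 11).
Vertex (-11, 9); 4p = -46 so p = -23/2. Opens left.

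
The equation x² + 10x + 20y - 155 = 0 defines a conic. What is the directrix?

Only x is squared. Complete the square in x: (x + 5)² = -20(y - 9).
Vertex (-5, 9); 4p = -20 so p = -5. Opens down.
Directrix is the horizontal line y = k − p = 9 − (-5) = 14.

y = 14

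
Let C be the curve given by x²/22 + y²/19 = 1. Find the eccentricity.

e = √66/22

Center (0, 0). The larger denominator 22 sits under the x-term, so the major axis is horizontal; a² = 22, b² = 19.
c² = a² - b² = 3, so c = √3.
e = c/a = √3/√22 = √66/22.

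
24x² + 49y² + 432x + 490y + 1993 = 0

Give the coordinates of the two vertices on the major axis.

Group: 24(x² + 18x) + 49(y² + 10y) = -1993
Complete the square in x and y: 24(x + 9)² + 49(y + 5)² = -1993 + 1944 + 1225 = 1176
Divide through by 1176 to get (x + 9)²/49 + (y + 5)²/24 = 1.
Ellipse, center (-9, -5), major axis horizontal; a² = 49, b² = 24.
a = 7. Vertices at (h ± a, k).

(-16, -5) and (-2, -5)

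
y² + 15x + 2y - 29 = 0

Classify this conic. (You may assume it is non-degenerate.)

parabola

No xy term. Coefficients of x² and y² are A = 0, C = 1.
Exactly one squared variable ⇒ parabola.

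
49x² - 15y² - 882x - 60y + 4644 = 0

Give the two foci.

(9, -10) and (9, 6)

Group the x- and y-terms: 49(x² - 18x) -15(y² + 4y) = -4644
49(x - 9)² -15(y + 2)² = -4644 + 3969 - 60 = -735
Divide by -735: (y + 2)²/49 - (x - 9)²/15 = 1
Hyperbola, center (9, -2), transverse axis vertical; a² = 49, b² = 15.
c² = a² + b² = 49 + 15 = 64, so c = 8.
Foci lie on the vertical axis through the center: (h, k ± c).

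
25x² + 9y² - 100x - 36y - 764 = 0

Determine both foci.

(2, -6) and (2, 10)

Group: 25(x² - 4x) + 9(y² - 4y) = 764
Complete the square: 25(x - 2)² + 9(y - 2)² = 764 + 100 + 36 = 900
Dividing both sides by 900: (x - 2)²/36 + (y - 2)²/100 = 1
Ellipse, center (2, 2), major axis vertical; a² = 100, b² = 36.
c² = a² - b² = 100 - 36 = 64, so c = 8.
Foci lie on the vertical axis through the center: (h, k ± c).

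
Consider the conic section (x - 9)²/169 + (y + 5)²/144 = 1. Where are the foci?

Center (9, -5). The larger denominator 169 sits under the x-term, so the major axis is horizontal; a² = 169, b² = 144.
c² = a² - b² = 169 - 144 = 25, so c = 5.
Foci lie on the horizontal axis through the center: (h ± c, k).

(4, -5) and (14, -5)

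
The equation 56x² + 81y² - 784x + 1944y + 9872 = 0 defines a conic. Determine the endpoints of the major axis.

Collect terms: 56(x² - 14x) + 81(y² + 24y) = -9872
Completing the square gives 56(x - 7)² + 81(y + 12)² = -9872 + 2744 + 11664 = 4536.
Divide through by 4536 to get (x - 7)²/81 + (y + 12)²/56 = 1.
Ellipse, center (7, -12), major axis horizontal; a² = 81, b² = 56.
a = 9. Vertices at (h ± a, k).

(-2, -12) and (16, -12)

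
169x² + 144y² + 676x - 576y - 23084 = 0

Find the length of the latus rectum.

Collect terms: 169(x² + 4x) + 144(y² - 4y) = 23084
Complete the square in x and y: 169(x + 2)² + 144(y - 2)² = 23084 + 676 + 576 = 24336
Dividing both sides by 24336: (x + 2)²/144 + (y - 2)²/169 = 1
Ellipse, center (-2, 2), major axis vertical; a² = 169, b² = 144.
Latus rectum length = 2b²/a = 2·144/13 = 288/13.

288/13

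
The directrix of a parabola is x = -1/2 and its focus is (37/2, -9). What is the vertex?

The vertex is the midpoint between the focus and the directrix along the axis of symmetry.
Axis is horizontal (directrix is vertical). Vertex x-coordinate = (37/2 + (-1/2))/2 = 9; y-coordinate = -9.

(9, -9)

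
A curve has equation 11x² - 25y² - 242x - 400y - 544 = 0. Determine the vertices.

Group the x- and y-terms: 11(x² - 22x) -25(y² + 16y) = 544
Complete the square in x and y: 11(x - 11)² -25(y + 8)² = 544 + 1331 - 1600 = 275
Divide by 275: (x - 11)²/25 - (y + 8)²/11 = 1
Hyperbola, center (11, -8), transverse axis horizontal; a² = 25, b² = 11.
a = 5. Vertices at (h ± a, k).

(6, -8) and (16, -8)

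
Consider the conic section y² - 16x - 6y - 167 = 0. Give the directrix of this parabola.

Only y is squared. Complete the square in y: (y - 3)² = 16(x + 11).
Vertex (-11, 3); 4p = 16 so p = 4. Opens right.
Directrix is the vertical line x = h − p = -11 − (4) = -15.

x = -15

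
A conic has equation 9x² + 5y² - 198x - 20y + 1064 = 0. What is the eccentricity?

e = 2/3

Group the x- and y-terms: 9(x² - 22x) + 5(y² - 4y) = -1064
Completing the square gives 9(x - 11)² + 5(y - 2)² = -1064 + 1089 + 20 = 45.
Divide through by 45 to get (x - 11)²/5 + (y - 2)²/9 = 1.
Ellipse, center (11, 2), major axis vertical; a² = 9, b² = 5.
c² = a² - b² = 4, so c = 2.
e = c/a = 2/3.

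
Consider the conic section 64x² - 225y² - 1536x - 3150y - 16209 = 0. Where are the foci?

(-5, -7) and (29, -7)

64(x² - 24x) -225(y² + 14y) = 16209
Complete the square in x and y: 64(x - 12)² -225(y + 7)² = 16209 + 9216 - 11025 = 14400
Dividing both sides by 14400: (x - 12)²/225 - (y + 7)²/64 = 1
Hyperbola, center (12, -7), transverse axis horizontal; a² = 225, b² = 64.
c² = a² + b² = 225 + 64 = 289, so c = 17.
Foci lie on the horizontal axis through the center: (h ± c, k).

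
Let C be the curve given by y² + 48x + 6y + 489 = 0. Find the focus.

Only y is squared. Complete the square in y: (y + 3)² = -48(x + 10).
Vertex (-10, -3); 4p = -48 so p = -12. Opens left.
Focus is p units from the vertex along the axis: (h + p, k).

(-22, -3)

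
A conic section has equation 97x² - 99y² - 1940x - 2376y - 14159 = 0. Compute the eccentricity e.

Group: 97(x² - 20x) -99(y² + 24y) = 14159
Completing the square gives 97(x - 10)² -99(y + 12)² = 14159 + 9700 - 14256 = 9603.
Divide by 9603: (x - 10)²/99 - (y + 12)²/97 = 1
Hyperbola, center (10, -12), transverse axis horizontal; a² = 99, b² = 97.
c² = a² + b² = 196, so c = 14.
e = c/a = 14/3√11 = 14√11/33.

e = 14√11/33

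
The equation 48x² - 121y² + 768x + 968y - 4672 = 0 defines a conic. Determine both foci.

(-21, 4) and (5, 4)

Group: 48(x² + 16x) -121(y² - 8y) = 4672
Completing the square gives 48(x + 8)² -121(y - 4)² = 4672 + 3072 - 1936 = 5808.
Dividing both sides by 5808: (x + 8)²/121 - (y - 4)²/48 = 1
Hyperbola, center (-8, 4), transverse axis horizontal; a² = 121, b² = 48.
c² = a² + b² = 121 + 48 = 169, so c = 13.
Foci lie on the horizontal axis through the center: (h ± c, k).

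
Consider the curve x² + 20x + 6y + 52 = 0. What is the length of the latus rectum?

6

Only x is squared. Complete the square in x: (x + 10)² = -6(y - 8).
Vertex (-10, 8); 4p = -6 so p = -3/2. Opens down.
Latus rectum length = |4p| = 6.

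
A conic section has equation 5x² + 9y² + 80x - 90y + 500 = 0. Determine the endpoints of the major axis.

(-11, 5) and (-5, 5)

Group the x- and y-terms: 5(x² + 16x) + 9(y² - 10y) = -500
Complete the square: 5(x + 8)² + 9(y - 5)² = -500 + 320 + 225 = 45
Divide through by 45 to get (x + 8)²/9 + (y - 5)²/5 = 1.
Ellipse, center (-8, 5), major axis horizontal; a² = 9, b² = 5.
a = 3. Vertices at (h ± a, k).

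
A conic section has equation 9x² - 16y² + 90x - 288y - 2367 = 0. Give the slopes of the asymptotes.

Rearranging, 9(x² + 10x) -16(y² + 18y) = 2367.
Complete the square: 9(x + 5)² -16(y + 9)² = 2367 + 225 - 1296 = 1296
Dividing both sides by 1296: (x + 5)²/144 - (y + 9)²/81 = 1
Hyperbola, center (-5, -9), transverse axis horizontal; a² = 144, b² = 81.
For a horizontal hyperbola the asymptotes have slope ±b/a.
Here that is ±9/12 = ±3/4.

3/4 and -3/4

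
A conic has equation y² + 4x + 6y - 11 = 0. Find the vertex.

(5, -3)

Only y is squared. Complete the square in y: (y + 3)² = -4(x - 5).
Vertex (5, -3); 4p = -4 so p = -1. Opens left.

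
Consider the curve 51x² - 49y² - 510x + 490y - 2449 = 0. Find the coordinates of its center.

Collect terms: 51(x² - 10x) -49(y² - 10y) = 2449
Completing the square gives 51(x - 5)² -49(y - 5)² = 2449 + 1275 - 1225 = 2499.
Dividing both sides by 2499: (x - 5)²/49 - (y - 5)²/51 = 1
Hyperbola with center (5, 5).

(5, 5)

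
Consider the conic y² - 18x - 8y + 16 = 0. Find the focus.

(9/2, 4)

Only y is squared. Complete the square in y: (y - 4)² = 18x.
Vertex (0, 4); 4p = 18 so p = 9/2. Opens right.
Focus is p units from the vertex along the axis: (h + p, k).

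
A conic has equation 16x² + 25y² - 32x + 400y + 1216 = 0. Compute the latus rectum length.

Collect terms: 16(x² - 2x) + 25(y² + 16y) = -1216
Completing the square gives 16(x - 1)² + 25(y + 8)² = -1216 + 16 + 1600 = 400.
Dividing both sides by 400: (x - 1)²/25 + (y + 8)²/16 = 1
Ellipse, center (1, -8), major axis horizontal; a² = 25, b² = 16.
Latus rectum length = 2b²/a = 2·16/5 = 32/5.

32/5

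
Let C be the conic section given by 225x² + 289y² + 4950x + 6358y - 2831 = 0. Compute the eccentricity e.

Group the x- and y-terms: 225(x² + 22x) + 289(y² + 22y) = 2831
Complete the square in x and y: 225(x + 11)² + 289(y + 11)² = 2831 + 27225 + 34969 = 65025
Divide by 65025: (x + 11)²/289 + (y + 11)²/225 = 1
Ellipse, center (-11, -11), major axis horizontal; a² = 289, b² = 225.
c² = a² - b² = 64, so c = 8.
e = c/a = 8/17.

e = 8/17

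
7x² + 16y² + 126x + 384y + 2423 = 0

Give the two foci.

(-15, -12) and (-3, -12)

7(x² + 18x) + 16(y² + 24y) = -2423
Completing the square gives 7(x + 9)² + 16(y + 12)² = -2423 + 567 + 2304 = 448.
Divide by 448: (x + 9)²/64 + (y + 12)²/28 = 1
Ellipse, center (-9, -12), major axis horizontal; a² = 64, b² = 28.
c² = a² - b² = 64 - 28 = 36, so c = 6.
Foci lie on the horizontal axis through the center: (h ± c, k).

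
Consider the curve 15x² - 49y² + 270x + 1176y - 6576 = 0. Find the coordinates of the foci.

(-17, 12) and (-1, 12)

Rearranging, 15(x² + 18x) -49(y² - 24y) = 6576.
Completing the square gives 15(x + 9)² -49(y - 12)² = 6576 + 1215 - 7056 = 735.
Dividing both sides by 735: (x + 9)²/49 - (y - 12)²/15 = 1
Hyperbola, center (-9, 12), transverse axis horizontal; a² = 49, b² = 15.
c² = a² + b² = 49 + 15 = 64, so c = 8.
Foci lie on the horizontal axis through the center: (h ± c, k).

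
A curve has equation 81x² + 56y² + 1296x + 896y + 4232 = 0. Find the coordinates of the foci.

(-8, -13) and (-8, -3)

Group the x- and y-terms: 81(x² + 16x) + 56(y² + 16y) = -4232
Complete the square: 81(x + 8)² + 56(y + 8)² = -4232 + 5184 + 3584 = 4536
Dividing both sides by 4536: (x + 8)²/56 + (y + 8)²/81 = 1
Ellipse, center (-8, -8), major axis vertical; a² = 81, b² = 56.
c² = a² - b² = 81 - 56 = 25, so c = 5.
Foci lie on the vertical axis through the center: (h, k ± c).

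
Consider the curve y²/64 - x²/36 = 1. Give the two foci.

Center (0, 0). The positive term is the y-term, so the transverse axis is vertical; a² = 64, b² = 36.
c² = a² + b² = 64 + 36 = 100, so c = 10.
Foci lie on the vertical axis through the center: (h, k ± c).

(0, -10) and (0, 10)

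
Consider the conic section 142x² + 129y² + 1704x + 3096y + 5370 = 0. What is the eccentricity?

e = √1846/142

Collect terms: 142(x² + 12x) + 129(y² + 24y) = -5370
Complete the square: 142(x + 6)² + 129(y + 12)² = -5370 + 5112 + 18576 = 18318
Divide through by 18318 to get (x + 6)²/129 + (y + 12)²/142 = 1.
Ellipse, center (-6, -12), major axis vertical; a² = 142, b² = 129.
c² = a² - b² = 13, so c = √13.
e = c/a = √13/√142 = √1846/142.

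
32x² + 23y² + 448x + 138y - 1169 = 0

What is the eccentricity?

Group the x- and y-terms: 32(x² + 14x) + 23(y² + 6y) = 1169
32(x + 7)² + 23(y + 3)² = 1169 + 1568 + 207 = 2944
Divide by 2944: (x + 7)²/92 + (y + 3)²/128 = 1
Ellipse, center (-7, -3), major axis vertical; a² = 128, b² = 92.
c² = a² - b² = 36, so c = 6.
e = c/a = 6/8√2 = 3√2/8.

e = 3√2/8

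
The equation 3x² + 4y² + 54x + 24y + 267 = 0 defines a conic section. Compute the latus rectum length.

3

Group the x- and y-terms: 3(x² + 18x) + 4(y² + 6y) = -267
Completing the square gives 3(x + 9)² + 4(y + 3)² = -267 + 243 + 36 = 12.
Divide through by 12 to get (x + 9)²/4 + (y + 3)²/3 = 1.
Ellipse, center (-9, -3), major axis horizontal; a² = 4, b² = 3.
Latus rectum length = 2b²/a = 2·3/2 = 3.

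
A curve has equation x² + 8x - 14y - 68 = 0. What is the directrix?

Only x is squared. Complete the square in x: (x + 4)² = 14(y + 6).
Vertex (-4, -6); 4p = 14 so p = 7/2. Opens up.
Directrix is the horizontal line y = k − p = -6 − (7/2) = -19/2.

y = -19/2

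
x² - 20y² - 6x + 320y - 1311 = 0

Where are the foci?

(3 - √42, 8) and (3 + √42, 8)

Collect terms: (x² - 6x) -20(y² - 16y) = 1311
Complete the square: (x - 3)² -20(y - 8)² = 1311 + 9 - 1280 = 40
Divide through by 40 to get (x - 3)²/40 - (y - 8)²/2 = 1.
Hyperbola, center (3, 8), transverse axis horizontal; a² = 40, b² = 2.
c² = a² + b² = 40 + 2 = 42, so c = √42.
Foci lie on the horizontal axis through the center: (h ± c, k).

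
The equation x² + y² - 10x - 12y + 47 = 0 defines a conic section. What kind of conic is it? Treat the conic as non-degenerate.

No xy term. Coefficients of x² and y² are A = 1, C = 1.
A = C (same sign) ⇒ circle.

circle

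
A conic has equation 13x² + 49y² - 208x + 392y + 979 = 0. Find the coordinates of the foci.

Rearranging, 13(x² - 16x) + 49(y² + 8y) = -979.
Complete the square: 13(x - 8)² + 49(y + 4)² = -979 + 832 + 784 = 637
Dividing both sides by 637: (x - 8)²/49 + (y + 4)²/13 = 1
Ellipse, center (8, -4), major axis horizontal; a² = 49, b² = 13.
c² = a² - b² = 49 - 13 = 36, so c = 6.
Foci lie on the horizontal axis through the center: (h ± c, k).

(2, -4) and (14, -4)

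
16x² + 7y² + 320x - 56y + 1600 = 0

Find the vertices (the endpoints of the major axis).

Group: 16(x² + 20x) + 7(y² - 8y) = -1600
16(x + 10)² + 7(y - 4)² = -1600 + 1600 + 112 = 112
Dividing both sides by 112: (x + 10)²/7 + (y - 4)²/16 = 1
Ellipse, center (-10, 4), major axis vertical; a² = 16, b² = 7.
a = 4. Vertices at (h, k ± a).

(-10, 0) and (-10, 8)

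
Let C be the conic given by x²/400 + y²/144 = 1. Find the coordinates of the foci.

Center (0, 0). The larger denominator 400 sits under the x-term, so the major axis is horizontal; a² = 400, b² = 144.
c² = a² - b² = 400 - 144 = 256, so c = 16.
Foci lie on the horizontal axis through the center: (h ± c, k).

(-16, 0) and (16, 0)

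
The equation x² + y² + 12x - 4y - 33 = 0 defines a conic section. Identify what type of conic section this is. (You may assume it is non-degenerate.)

circle

No xy term. Coefficients of x² and y² are A = 1, C = 1.
A = C (same sign) ⇒ circle.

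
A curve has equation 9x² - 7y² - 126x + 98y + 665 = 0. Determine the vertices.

Group: 9(x² - 14x) -7(y² - 14y) = -665
Complete the square in x and y: 9(x - 7)² -7(y - 7)² = -665 + 441 - 343 = -567
Divide through by -567 to get (y - 7)²/81 - (x - 7)²/63 = 1.
Hyperbola, center (7, 7), transverse axis vertical; a² = 81, b² = 63.
a = 9. Vertices at (h, k ± a).

(7, -2) and (7, 16)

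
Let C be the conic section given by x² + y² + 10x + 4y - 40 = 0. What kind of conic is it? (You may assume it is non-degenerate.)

No xy term. Coefficients of x² and y² are A = 1, C = 1.
A = C (same sign) ⇒ circle.

circle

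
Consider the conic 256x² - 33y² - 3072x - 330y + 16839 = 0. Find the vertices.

(6, -21) and (6, 11)

256(x² - 12x) -33(y² + 10y) = -16839
Complete the square: 256(x - 6)² -33(y + 5)² = -16839 + 9216 - 825 = -8448
Divide by -8448: (y + 5)²/256 - (x - 6)²/33 = 1
Hyperbola, center (6, -5), transverse axis vertical; a² = 256, b² = 33.
a = 16. Vertices at (h, k ± a).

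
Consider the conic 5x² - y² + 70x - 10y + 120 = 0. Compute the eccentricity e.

Rearranging, 5(x² + 14x) -(y² + 10y) = -120.
Complete the square in x and y: 5(x + 7)² -(y + 5)² = -120 + 245 - 25 = 100
Divide by 100: (x + 7)²/20 - (y + 5)²/100 = 1
Hyperbola, center (-7, -5), transverse axis horizontal; a² = 20, b² = 100.
c² = a² + b² = 120, so c = 2√30.
e = c/a = 2√30/2√5 = √6.

e = √6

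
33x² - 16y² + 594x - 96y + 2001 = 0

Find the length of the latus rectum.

Group the x- and y-terms: 33(x² + 18x) -16(y² + 6y) = -2001
33(x + 9)² -16(y + 3)² = -2001 + 2673 - 144 = 528
Divide by 528: (x + 9)²/16 - (y + 3)²/33 = 1
Hyperbola, center (-9, -3), transverse axis horizontal; a² = 16, b² = 33.
Latus rectum length = 2b²/a = 2·33/4 = 33/2.

33/2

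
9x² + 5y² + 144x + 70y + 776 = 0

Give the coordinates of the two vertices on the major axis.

Collect terms: 9(x² + 16x) + 5(y² + 14y) = -776
Completing the square gives 9(x + 8)² + 5(y + 7)² = -776 + 576 + 245 = 45.
Divide by 45: (x + 8)²/5 + (y + 7)²/9 = 1
Ellipse, center (-8, -7), major axis vertical; a² = 9, b² = 5.
a = 3. Vertices at (h, k ± a).

(-8, -10) and (-8, -4)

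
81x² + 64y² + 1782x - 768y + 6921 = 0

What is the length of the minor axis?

81(x² + 22x) + 64(y² - 12y) = -6921
Completing the square gives 81(x + 11)² + 64(y - 6)² = -6921 + 9801 + 2304 = 5184.
Divide by 5184: (x + 11)²/64 + (y - 6)²/81 = 1
Ellipse, center (-11, 6), major axis vertical; a² = 81, b² = 64.
b² = 64 so b = 8; the minor axis has length 2b = 16.

16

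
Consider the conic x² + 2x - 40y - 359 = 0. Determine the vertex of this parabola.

Only x is squared. Complete the square in x: (x + 1)² = 40(y + 9).
Vertex (-1, -9); 4p = 40 so p = 10. Opens up.

(-1, -9)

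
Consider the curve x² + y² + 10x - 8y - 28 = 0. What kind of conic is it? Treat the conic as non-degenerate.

No xy term. Coefficients of x² and y² are A = 1, C = 1.
A = C (same sign) ⇒ circle.

circle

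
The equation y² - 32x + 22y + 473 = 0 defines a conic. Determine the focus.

(19, -11)

Only y is squared. Complete the square in y: (y + 11)² = 32(x - 11).
Vertex (11, -11); 4p = 32 so p = 8. Opens right.
Focus is p units from the vertex along the axis: (h + p, k).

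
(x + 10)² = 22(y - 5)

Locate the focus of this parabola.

Vertex (-10, 5); 4p = 22 so p = 11/2. Opens up.
Focus is p units from the vertex along the axis: (h, k + p).

(-10, 21/2)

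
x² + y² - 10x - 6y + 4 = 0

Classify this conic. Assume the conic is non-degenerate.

circle

No xy term. Coefficients of x² and y² are A = 1, C = 1.
A = C (same sign) ⇒ circle.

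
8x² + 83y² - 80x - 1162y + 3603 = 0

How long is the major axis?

Group: 8(x² - 10x) + 83(y² - 14y) = -3603
Completing the square gives 8(x - 5)² + 83(y - 7)² = -3603 + 200 + 4067 = 664.
Divide by 664: (x - 5)²/83 + (y - 7)²/8 = 1
Ellipse, center (5, 7), major axis horizontal; a² = 83, b² = 8.
a² = 83 so a = √83; the major axis has length 2a = 2√83.

2√83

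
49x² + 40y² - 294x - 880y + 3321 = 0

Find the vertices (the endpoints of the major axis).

(3, 4) and (3, 18)

Collect terms: 49(x² - 6x) + 40(y² - 22y) = -3321
Completing the square gives 49(x - 3)² + 40(y - 11)² = -3321 + 441 + 4840 = 1960.
Divide through by 1960 to get (x - 3)²/40 + (y - 11)²/49 = 1.
Ellipse, center (3, 11), major axis vertical; a² = 49, b² = 40.
a = 7. Vertices at (h, k ± a).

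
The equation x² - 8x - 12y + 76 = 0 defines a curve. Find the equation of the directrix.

Only x is squared. Complete the square in x: (x - 4)² = 12(y - 5).
Vertex (4, 5); 4p = 12 so p = 3. Opens up.
Directrix is the horizontal line y = k − p = 5 − (3) = 2.

y = 2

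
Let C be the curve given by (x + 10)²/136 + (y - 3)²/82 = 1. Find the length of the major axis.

4√34

Center (-10, 3). The larger denominator 136 sits under the x-term, so the major axis is horizontal; a² = 136, b² = 82.
a² = 136 so a = 2√34; the major axis has length 2a = 4√34.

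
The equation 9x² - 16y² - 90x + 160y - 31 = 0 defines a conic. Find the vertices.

Group: 9(x² - 10x) -16(y² - 10y) = 31
Completing the square gives 9(x - 5)² -16(y - 5)² = 31 + 225 - 400 = -144.
Dividing both sides by -144: (y - 5)²/9 - (x - 5)²/16 = 1
Hyperbola, center (5, 5), transverse axis vertical; a² = 9, b² = 16.
a = 3. Vertices at (h, k ± a).

(5, 2) and (5, 8)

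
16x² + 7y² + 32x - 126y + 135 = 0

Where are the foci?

(-1, 3) and (-1, 15)

16(x² + 2x) + 7(y² - 18y) = -135
Complete the square: 16(x + 1)² + 7(y - 9)² = -135 + 16 + 567 = 448
Divide through by 448 to get (x + 1)²/28 + (y - 9)²/64 = 1.
Ellipse, center (-1, 9), major axis vertical; a² = 64, b² = 28.
c² = a² - b² = 64 - 28 = 36, so c = 6.
Foci lie on the vertical axis through the center: (h, k ± c).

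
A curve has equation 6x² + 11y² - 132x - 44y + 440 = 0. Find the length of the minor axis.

Collect terms: 6(x² - 22x) + 11(y² - 4y) = -440
Completing the square gives 6(x - 11)² + 11(y - 2)² = -440 + 726 + 44 = 330.
Divide through by 330 to get (x - 11)²/55 + (y - 2)²/30 = 1.
Ellipse, center (11, 2), major axis horizontal; a² = 55, b² = 30.
b² = 30 so b = √30; the minor axis has length 2b = 2√30.

2√30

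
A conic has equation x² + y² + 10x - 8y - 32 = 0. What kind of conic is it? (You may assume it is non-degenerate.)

circle

No xy term. Coefficients of x² and y² are A = 1, C = 1.
A = C (same sign) ⇒ circle.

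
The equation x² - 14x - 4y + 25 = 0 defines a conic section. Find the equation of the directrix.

y = -7

Only x is squared. Complete the square in x: (x - 7)² = 4(y + 6).
Vertex (7, -6); 4p = 4 so p = 1. Opens up.
Directrix is the horizontal line y = k − p = -6 − (1) = -7.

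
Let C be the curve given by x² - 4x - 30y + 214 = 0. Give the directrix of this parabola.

y = -1/2

Only x is squared. Complete the square in x: (x - 2)² = 30(y - 7).
Vertex (2, 7); 4p = 30 so p = 15/2. Opens up.
Directrix is the horizontal line y = k − p = 7 − (15/2) = -1/2.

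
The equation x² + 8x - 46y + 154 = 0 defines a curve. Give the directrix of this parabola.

Only x is squared. Complete the square in x: (x + 4)² = 46(y - 3).
Vertex (-4, 3); 4p = 46 so p = 23/2. Opens up.
Directrix is the horizontal line y = k − p = 3 − (23/2) = -17/2.

y = -17/2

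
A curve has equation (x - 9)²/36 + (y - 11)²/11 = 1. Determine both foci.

(4, 11) and (14, 11)

Center (9, 11). The larger denominator 36 sits under the x-term, so the major axis is horizontal; a² = 36, b² = 11.
c² = a² - b² = 36 - 11 = 25, so c = 5.
Foci lie on the horizontal axis through the center: (h ± c, k).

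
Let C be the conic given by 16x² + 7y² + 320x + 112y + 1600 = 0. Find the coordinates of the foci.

(-10, -14) and (-10, -2)

16(x² + 20x) + 7(y² + 16y) = -1600
Completing the square gives 16(x + 10)² + 7(y + 8)² = -1600 + 1600 + 448 = 448.
Divide through by 448 to get (x + 10)²/28 + (y + 8)²/64 = 1.
Ellipse, center (-10, -8), major axis vertical; a² = 64, b² = 28.
c² = a² - b² = 64 - 28 = 36, so c = 6.
Foci lie on the vertical axis through the center: (h, k ± c).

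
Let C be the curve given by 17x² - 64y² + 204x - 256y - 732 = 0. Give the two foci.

(-15, -2) and (3, -2)

Group the x- and y-terms: 17(x² + 12x) -64(y² + 4y) = 732
Complete the square in x and y: 17(x + 6)² -64(y + 2)² = 732 + 612 - 256 = 1088
Divide by 1088: (x + 6)²/64 - (y + 2)²/17 = 1
Hyperbola, center (-6, -2), transverse axis horizontal; a² = 64, b² = 17.
c² = a² + b² = 64 + 17 = 81, so c = 9.
Foci lie on the horizontal axis through the center: (h ± c, k).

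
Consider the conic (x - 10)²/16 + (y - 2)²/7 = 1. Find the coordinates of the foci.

Center (10, 2). The larger denominator 16 sits under the x-term, so the major axis is horizontal; a² = 16, b² = 7.
c² = a² - b² = 16 - 7 = 9, so c = 3.
Foci lie on the horizontal axis through the center: (h ± c, k).

(7, 2) and (13, 2)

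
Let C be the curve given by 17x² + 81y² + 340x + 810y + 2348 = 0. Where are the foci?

(-18, -5) and (-2, -5)

Rearranging, 17(x² + 20x) + 81(y² + 10y) = -2348.
17(x + 10)² + 81(y + 5)² = -2348 + 1700 + 2025 = 1377
Divide through by 1377 to get (x + 10)²/81 + (y + 5)²/17 = 1.
Ellipse, center (-10, -5), major axis horizontal; a² = 81, b² = 17.
c² = a² - b² = 81 - 17 = 64, so c = 8.
Foci lie on the horizontal axis through the center: (h ± c, k).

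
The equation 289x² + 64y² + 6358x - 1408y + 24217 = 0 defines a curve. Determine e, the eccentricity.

Group the x- and y-terms: 289(x² + 22x) + 64(y² - 22y) = -24217
Complete the square in x and y: 289(x + 11)² + 64(y - 11)² = -24217 + 34969 + 7744 = 18496
Divide by 18496: (x + 11)²/64 + (y - 11)²/289 = 1
Ellipse, center (-11, 11), major axis vertical; a² = 289, b² = 64.
c² = a² - b² = 225, so c = 15.
e = c/a = 15/17.

e = 15/17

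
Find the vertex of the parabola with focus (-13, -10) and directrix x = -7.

(-10, -10)

The vertex is the midpoint between the focus and the directrix along the axis of symmetry.
Axis is horizontal (directrix is vertical). Vertex x-coordinate = (-13 + (-7))/2 = -10; y-coordinate = -10.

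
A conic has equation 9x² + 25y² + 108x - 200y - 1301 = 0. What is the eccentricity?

e = 4/5

Rearranging, 9(x² + 12x) + 25(y² - 8y) = 1301.
Complete the square: 9(x + 6)² + 25(y - 4)² = 1301 + 324 + 400 = 2025
Dividing both sides by 2025: (x + 6)²/225 + (y - 4)²/81 = 1
Ellipse, center (-6, 4), major axis horizontal; a² = 225, b² = 81.
c² = a² - b² = 144, so c = 12.
e = c/a = 12/15 = 4/5.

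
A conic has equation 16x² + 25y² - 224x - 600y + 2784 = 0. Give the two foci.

Group the x- and y-terms: 16(x² - 14x) + 25(y² - 24y) = -2784
Complete the square: 16(x - 7)² + 25(y - 12)² = -2784 + 784 + 3600 = 1600
Dividing both sides by 1600: (x - 7)²/100 + (y - 12)²/64 = 1
Ellipse, center (7, 12), major axis horizontal; a² = 100, b² = 64.
c² = a² - b² = 100 - 64 = 36, so c = 6.
Foci lie on the horizontal axis through the center: (h ± c, k).

(1, 12) and (13, 12)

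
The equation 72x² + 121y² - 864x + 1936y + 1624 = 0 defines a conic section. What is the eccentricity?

Group: 72(x² - 12x) + 121(y² + 16y) = -1624
Complete the square: 72(x - 6)² + 121(y + 8)² = -1624 + 2592 + 7744 = 8712
Divide by 8712: (x - 6)²/121 + (y + 8)²/72 = 1
Ellipse, center (6, -8), major axis horizontal; a² = 121, b² = 72.
c² = a² - b² = 49, so c = 7.
e = c/a = 7/11.

e = 7/11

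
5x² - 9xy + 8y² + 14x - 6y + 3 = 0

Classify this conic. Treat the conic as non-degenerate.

ellipse

A = 5, B = -9, C = 8.
Discriminant B² − 4AC = (-9)² − 4·5·8 = -79.
B² − 4AC < 0 ⇒ ellipse.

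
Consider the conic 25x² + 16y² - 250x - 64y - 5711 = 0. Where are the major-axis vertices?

Group the x- and y-terms: 25(x² - 10x) + 16(y² - 4y) = 5711
25(x - 5)² + 16(y - 2)² = 5711 + 625 + 64 = 6400
Divide by 6400: (x - 5)²/256 + (y - 2)²/400 = 1
Ellipse, center (5, 2), major axis vertical; a² = 400, b² = 256.
a = 20. Vertices at (h, k ± a).

(5, -18) and (5, 22)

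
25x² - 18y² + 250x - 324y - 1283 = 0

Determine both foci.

Rearranging, 25(x² + 10x) -18(y² + 18y) = 1283.
Complete the square: 25(x + 5)² -18(y + 9)² = 1283 + 625 - 1458 = 450
Divide by 450: (x + 5)²/18 - (y + 9)²/25 = 1
Hyperbola, center (-5, -9), transverse axis horizontal; a² = 18, b² = 25.
c² = a² + b² = 18 + 25 = 43, so c = √43.
Foci lie on the horizontal axis through the center: (h ± c, k).

(-5 - √43, -9) and (-5 + √43, -9)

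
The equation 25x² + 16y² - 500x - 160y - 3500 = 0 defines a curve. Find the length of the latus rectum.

128/5

25(x² - 20x) + 16(y² - 10y) = 3500
Complete the square: 25(x - 10)² + 16(y - 5)² = 3500 + 2500 + 400 = 6400
Dividing both sides by 6400: (x - 10)²/256 + (y - 5)²/400 = 1
Ellipse, center (10, 5), major axis vertical; a² = 400, b² = 256.
Latus rectum length = 2b²/a = 2·256/20 = 128/5.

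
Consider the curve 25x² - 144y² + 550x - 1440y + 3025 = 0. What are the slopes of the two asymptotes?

5/12 and -5/12

Rearranging, 25(x² + 22x) -144(y² + 10y) = -3025.
Complete the square: 25(x + 11)² -144(y + 5)² = -3025 + 3025 - 3600 = -3600
Dividing both sides by -3600: (y + 5)²/25 - (x + 11)²/144 = 1
Hyperbola, center (-11, -5), transverse axis vertical; a² = 25, b² = 144.
For a vertical hyperbola the asymptotes have slope ±a/b.
Here that is ±5/12.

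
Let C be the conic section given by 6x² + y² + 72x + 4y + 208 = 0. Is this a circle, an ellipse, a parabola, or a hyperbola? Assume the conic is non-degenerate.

ellipse

No xy term. Coefficients of x² and y² are A = 6, C = 1.
A and C have the same sign but A ≠ C ⇒ ellipse.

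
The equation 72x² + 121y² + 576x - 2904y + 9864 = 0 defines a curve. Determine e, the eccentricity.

e = 7/11

72(x² + 8x) + 121(y² - 24y) = -9864
Complete the square: 72(x + 4)² + 121(y - 12)² = -9864 + 1152 + 17424 = 8712
Dividing both sides by 8712: (x + 4)²/121 + (y - 12)²/72 = 1
Ellipse, center (-4, 12), major axis horizontal; a² = 121, b² = 72.
c² = a² - b² = 49, so c = 7.
e = c/a = 7/11.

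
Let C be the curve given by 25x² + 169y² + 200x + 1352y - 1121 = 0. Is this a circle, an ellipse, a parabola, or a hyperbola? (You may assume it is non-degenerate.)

ellipse

No xy term. Coefficients of x² and y² are A = 25, C = 169.
A and C have the same sign but A ≠ C ⇒ ellipse.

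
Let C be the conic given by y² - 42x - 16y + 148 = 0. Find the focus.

Only y is squared. Complete the square in y: (y - 8)² = 42(x - 2).
Vertex (2, 8); 4p = 42 so p = 21/2. Opens right.
Focus is p units from the vertex along the axis: (h + p, k).

(25/2, 8)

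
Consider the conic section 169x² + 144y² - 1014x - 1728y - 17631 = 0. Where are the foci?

Group: 169(x² - 6x) + 144(y² - 12y) = 17631
Complete the square: 169(x - 3)² + 144(y - 6)² = 17631 + 1521 + 5184 = 24336
Dividing both sides by 24336: (x - 3)²/144 + (y - 6)²/169 = 1
Ellipse, center (3, 6), major axis vertical; a² = 169, b² = 144.
c² = a² - b² = 169 - 144 = 25, so c = 5.
Foci lie on the vertical axis through the center: (h, k ± c).

(3, 1) and (3, 11)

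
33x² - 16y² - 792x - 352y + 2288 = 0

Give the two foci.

Group: 33(x² - 24x) -16(y² + 22y) = -2288
Complete the square: 33(x - 12)² -16(y + 11)² = -2288 + 4752 - 1936 = 528
Divide through by 528 to get (x - 12)²/16 - (y + 11)²/33 = 1.
Hyperbola, center (12, -11), transverse axis horizontal; a² = 16, b² = 33.
c² = a² + b² = 16 + 33 = 49, so c = 7.
Foci lie on the horizontal axis through the center: (h ± c, k).

(5, -11) and (19, -11)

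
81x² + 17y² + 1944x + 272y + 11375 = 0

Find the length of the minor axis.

2√17

Group: 81(x² + 24x) + 17(y² + 16y) = -11375
Complete the square: 81(x + 12)² + 17(y + 8)² = -11375 + 11664 + 1088 = 1377
Dividing both sides by 1377: (x + 12)²/17 + (y + 8)²/81 = 1
Ellipse, center (-12, -8), major axis vertical; a² = 81, b² = 17.
b² = 17 so b = √17; the minor axis has length 2b = 2√17.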